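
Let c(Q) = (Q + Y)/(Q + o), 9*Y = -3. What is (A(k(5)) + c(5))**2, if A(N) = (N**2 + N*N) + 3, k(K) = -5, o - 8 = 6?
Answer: 9211225/3249 ≈ 2835.1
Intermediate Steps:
o = 14 (o = 8 + 6 = 14)
Y = -1/3 (Y = (1/9)*(-3) = -1/3 ≈ -0.33333)
A(N) = 3 + 2*N**2 (A(N) = (N**2 + N**2) + 3 = 2*N**2 + 3 = 3 + 2*N**2)
c(Q) = (-1/3 + Q)/(14 + Q) (c(Q) = (Q - 1/3)/(Q + 14) = (-1/3 + Q)/(14 + Q))
(A(k(5)) + c(5))**2 = ((3 + 2*(-5)**2) + (-1/3 + 5)/(14 + 5))**2 = ((3 + 2*25) + (14/3)/19)**2 = ((3 + 50) + (1/19)*(14/3))**2 = (53 + 14/57)**2 = (3035/57)**2 = 9211225/3249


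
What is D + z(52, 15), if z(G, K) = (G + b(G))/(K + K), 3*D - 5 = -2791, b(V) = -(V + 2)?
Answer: -13931/15 ≈ -928.73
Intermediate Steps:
b(V) = -2 - V (b(V) = -(2 + V) = -2 - V)
D = -2786/3 (D = 5/3 + (⅓)*(-2791) = 5/3 - 2791/3 = -2786/3 ≈ -928.67)
z(G, K) = -1/K (z(G, K) = (G + (-2 - G))/(K + K) = -2*1/(2*K) = -1/K)
D + z(52, 15) = -2786/3 - 1/15 = -13931/15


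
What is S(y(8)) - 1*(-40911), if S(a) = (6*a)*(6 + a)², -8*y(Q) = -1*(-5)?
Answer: 10445481/256 ≈ 40803.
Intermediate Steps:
y(Q) = -5/8 (y(Q) = -(-1)*(-5)/8 = -⅛*5 = -5/8)
S(a) = 6*a*(6 + a)²
S(y(8)) - 1*(-40911) = 6*(-5/8)*(6 - 5/8)² - 1*(-40911) = 6*(-5/8)*(43/8)² + 40911 = 6*(-5/8)*(1849/64) + 40911 = -27735/256 + 40911 = 10445481/256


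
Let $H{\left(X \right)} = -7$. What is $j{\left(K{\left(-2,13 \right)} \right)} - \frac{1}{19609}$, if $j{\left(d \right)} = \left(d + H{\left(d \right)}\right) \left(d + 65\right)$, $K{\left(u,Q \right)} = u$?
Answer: $- \frac{11118304}{19609} \approx -567.0$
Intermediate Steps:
$j{\left(d \right)} = \left(-7 + d\right) \left(65 + d\right)$ ($j{\left(d \right)} = \left(d - 7\right) \left(d + 65\right) = \left(-7 + d\right) \left(65 + d\right)$)
$j{\left(K{\left(-2,13 \right)} \right)} - \frac{1}{19609} = \left(-455 + \left(-2\right)^{2} + 58 \left(-2\right)\right) - \frac{1}{19609} = \left(-455 + 4 - 116\right) - \frac{1}{19609} = -567 - \frac{1}{19609} = - \frac{11118304}{19609}$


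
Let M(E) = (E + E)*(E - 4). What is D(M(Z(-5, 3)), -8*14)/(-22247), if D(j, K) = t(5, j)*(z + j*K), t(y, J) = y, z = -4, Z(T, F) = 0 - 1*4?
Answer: 35860/22247 ≈ 1.6119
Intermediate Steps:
Z(T, F) = -4 (Z(T, F) = 0 - 4 = -4)
M(E) = 2*E*(-4 + E) (M(E) = (2*E)*(-4 + E) = 2*E*(-4 + E))
D(j, K) = -20 + 5*K*j (D(j, K) = 5*(-4 + j*K) = 5*(-4 + K*j) = -20 + 5*K*j)
D(M(Z(-5, 3)), -8*14)/(-22247) = (-20 + 5*(-8*14)*(2*(-4)*(-4 - 4)))/(-22247) = (-20 + 5*(-112)*(2*(-4)*(-8)))*(-1/22247) = (-20 + 5*(-112)*64)*(-1/22247) = (-20 - 35840)*(-1/22247) = -35860*(-1/22247) = 35860/22247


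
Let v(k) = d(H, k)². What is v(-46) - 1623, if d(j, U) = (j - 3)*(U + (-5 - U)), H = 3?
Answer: -1623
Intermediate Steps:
d(j, U) = 15 - 5*j (d(j, U) = (-3 + j)*(-5) = 15 - 5*j)
v(k) = 0 (v(k) = (15 - 5*3)² = (15 - 15)² = 0² = 0)
v(-46) - 1623 = 0 - 1623 = -1623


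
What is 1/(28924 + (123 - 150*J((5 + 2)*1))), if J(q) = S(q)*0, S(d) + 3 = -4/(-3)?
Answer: 1/29047 ≈ 3.4427e-5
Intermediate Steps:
S(d) = -5/3 (S(d) = -3 - 4/(-3) = -3 - 4*(-⅓) = -3 + 4/3 = -5/3)
J(q) = 0 (J(q) = -5/3*0 = 0)
1/(28924 + (123 - 150*J((5 + 2)*1))) = 1/(28924 + (123 - 150*0)) = 1/(28924 + (123 + 0)) = 1/(28924 + 123) = 1/29047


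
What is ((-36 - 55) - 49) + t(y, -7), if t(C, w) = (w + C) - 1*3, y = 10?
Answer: -140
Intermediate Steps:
t(C, w) = -3 + C + w (t(C, w) = (C + w) - 3 = -3 + C + w)
((-36 - 55) - 49) + t(y, -7) = ((-36 - 55) - 49) + (-3 + 10 - 7) = (-91 - 49) + 0 = -140 + 0 = -140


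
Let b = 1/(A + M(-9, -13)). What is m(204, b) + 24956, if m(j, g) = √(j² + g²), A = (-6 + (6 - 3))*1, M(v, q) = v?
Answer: 24956 + √5992705/12 ≈ 25160.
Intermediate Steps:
A = -3 (A = (-6 + 3)*1 = -3*1 = -3)
b = -1/12 (b = 1/(-3 - 9) = 1/(-12) = -1/12 ≈ -0.083333)
m(j, g) = √(g² + j²)
m(204, b) + 24956 = √((-1/12)² + 204²) + 24956 = √(1/144 + 41616) + 24956 = √(5992705/144) + 24956 = √5992705/12 + 24956 = 24956 + √5992705/12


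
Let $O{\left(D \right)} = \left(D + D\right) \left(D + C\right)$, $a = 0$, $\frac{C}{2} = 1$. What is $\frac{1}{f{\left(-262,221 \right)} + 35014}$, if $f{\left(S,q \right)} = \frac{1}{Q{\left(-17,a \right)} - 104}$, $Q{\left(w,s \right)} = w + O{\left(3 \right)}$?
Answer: $\frac{91}{3186273} \approx 2.856 \cdot 10^{-5}$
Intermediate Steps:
$C = 2$ ($C = 2 \cdot 1 = 2$)
$O{\left(D \right)} = 2 D \left(2 + D\right)$ ($O{\left(D \right)} = \left(D + D\right) \left(D + 2\right) = 2 D \left(2 + D\right)$)
$Q{\left(w,s \right)} = 30 + w$ ($Q{\left(w,s \right)} = w + 2 \cdot 3 \left(2 + 3\right) = w + 2 \cdot 3 \cdot 5 = w + 30 = 30 + w$)
$f{\left(S,q \right)} = - \frac{1}{91}$ ($f{\left(S,q \right)} = \frac{1}{\left(30 - 17\right) - 104} = \frac{1}{13 - 104} = \frac{1}{-91} = - \frac{1}{91}$)
$\frac{1}{f{\left(-262,221 \right)} + 35014} = \frac{1}{- \frac{1}{91} + 35014} = \frac{1}{\frac{3186273}{91}} = \frac{91}{3186273}$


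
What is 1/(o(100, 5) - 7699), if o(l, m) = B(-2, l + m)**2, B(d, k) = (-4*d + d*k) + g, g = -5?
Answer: 1/35150 ≈ 2.8449e-5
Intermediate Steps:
B(d, k) = -5 - 4*d + d*k (B(d, k) = (-4*d + d*k) - 5 = -5 - 4*d + d*k)
o(l, m) = (3 - 2*l - 2*m)**2 (o(l, m) = (-5 - 4*(-2) - 2*(l + m))**2 = (-5 + 8 + (-2*l - 2*m))**2 = (3 - 2*l - 2*m)**2)
1/(o(100, 5) - 7699) = 1/((-3 + 2*100 + 2*5)**2 - 7699) = 1/((-3 + 200 + 10)**2 - 7699) = 1/(207**2 - 7699) = 1/(42849 - 7699) = 1/35150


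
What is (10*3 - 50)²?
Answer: 400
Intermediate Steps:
(10*3 - 50)² = (30 - 50)² = (-20)² = 400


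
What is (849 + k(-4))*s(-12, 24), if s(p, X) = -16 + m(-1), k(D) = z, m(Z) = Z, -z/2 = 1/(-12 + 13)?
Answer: -14399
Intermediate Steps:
z = -2 (z = -2/(-12 + 13) = -2/1 = -2*1 = -2)
k(D) = -2
s(p, X) = -17 (s(p, X) = -16 - 1 = -17)
(849 + k(-4))*s(-12, 24) = (849 - 2)*(-17) = 847*(-17) = -14399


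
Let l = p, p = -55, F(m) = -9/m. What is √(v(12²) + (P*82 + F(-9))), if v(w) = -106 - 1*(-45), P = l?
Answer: I*√4570 ≈ 67.602*I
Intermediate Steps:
l = -55
P = -55
v(w) = -61 (v(w) = -106 + 45 = -61)
√(v(12²) + (P*82 + F(-9))) = √(-61 + (-55*82 - 9/(-9))) = √(-61 + (-4510 - 9*(-⅑))) = √(-61 + (-4510 + 1)) = √(-61 - 4509) = √(-4570) = I*√4570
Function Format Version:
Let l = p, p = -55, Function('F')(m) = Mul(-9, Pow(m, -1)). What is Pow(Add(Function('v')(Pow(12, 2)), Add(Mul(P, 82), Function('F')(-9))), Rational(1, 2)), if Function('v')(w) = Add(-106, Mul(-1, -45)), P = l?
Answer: Mul(I, Pow(4570, Rational(1, 2))) ≈ Mul(67.602, I)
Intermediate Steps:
l = -55
P = -55
Function('v')(w) = -61 (Function('v')(w) = Add(-106, 45) = -61)
Pow(Add(Function('v')(Pow(12, 2)), Add(Mul(P, 82), Function('F')(-9))), Rational(1, 2)) = Pow(Add(-61, Add(Mul(-55, 82), Mul(-9, Pow(-9, -1)))), Rational(1, 2)) = Pow(Add(-61, Add(-4510, Mul(-9, Rational(-1, 9)))), Rational(1, 2)) = Pow(Add(-61, Add(-4510, 1)), Rational(1, 2)) = Pow(Add(-61, -4509), Rational(1, 2)) = Pow(-4570, Rational(1, 2)) = Mul(I, Pow(4570, Rational(1, 2)))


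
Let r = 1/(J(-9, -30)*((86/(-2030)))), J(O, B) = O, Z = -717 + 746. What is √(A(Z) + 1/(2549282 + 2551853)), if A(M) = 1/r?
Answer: 2*√102214113148230265/1035530405 ≈ 0.61748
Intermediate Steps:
Z = 29
r = 1015/387 (r = 1/((-9)*((86/(-2030)))) = -1/(9*(86*(-1/2030))) = -1/(9*(-43/1015)) = -⅑*(-1015/43) = 1015/387 ≈ 2.6227)
A(M) = 387/1015 (A(M) = 1/(1015/387) = 387/1015)
√(A(Z) + 1/(2549282 + 2551853)) = √(387/1015 + 1/(2549282 + 2551853)) = √(387/1015 + 1/5101135) = √(394828052/1035530405) = 2*√102214113148230265/1035530405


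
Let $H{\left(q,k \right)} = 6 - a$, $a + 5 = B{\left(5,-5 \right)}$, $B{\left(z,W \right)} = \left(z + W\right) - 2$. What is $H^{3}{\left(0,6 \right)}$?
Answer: $2197$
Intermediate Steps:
$B{\left(z,W \right)} = -2 + W + z$ ($B{\left(z,W \right)} = \left(W + z\right) - 2 = -2 + W + z$)
$a = -7$ ($a = -5 - 2 = -7$)
$H{\left(q,k \right)} = 13$ ($H{\left(q,k \right)} = 6 - -7 = 6 + 7 = 13$)
$H^{3}{\left(0,6 \right)} = 13^{3} = 2197$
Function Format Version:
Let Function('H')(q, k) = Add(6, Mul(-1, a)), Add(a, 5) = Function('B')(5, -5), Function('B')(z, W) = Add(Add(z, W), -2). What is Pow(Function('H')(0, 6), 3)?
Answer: 2197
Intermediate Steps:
Function('B')(z, W) = Add(-2, W, z) (Function('B')(z, W) = Add(Add(W, z), -2) = Add(-2, W, z))
a = -7 (a = Add(-5, Add(-2, -5, 5)) = Add(-5, -2) = -7)
Function('H')(q, k) = 13 (Function('H')(q, k) = Add(6, Mul(-1, -7)) = Add(6, 7) = 13)
Pow(Function('H')(0, 6), 3) = Pow(13, 3) = 2197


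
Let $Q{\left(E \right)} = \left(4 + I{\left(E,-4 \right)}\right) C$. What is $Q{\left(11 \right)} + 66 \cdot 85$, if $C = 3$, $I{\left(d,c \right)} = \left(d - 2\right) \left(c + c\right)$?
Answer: $5406$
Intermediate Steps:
$I{\left(d,c \right)} = 2 c \left(-2 + d\right)$ ($I{\left(d,c \right)} = \left(-2 + d\right) 2 c = 2 c \left(-2 + d\right)$)
$Q{\left(E \right)} = 60 - 24 E$ ($Q{\left(E \right)} = \left(4 + 2 \left(-4\right) \left(-2 + E\right)\right) 3 = \left(4 - \left(-16 + 8 E\right)\right) 3 = \left(20 - 8 E\right) 3 = 60 - 24 E$)
$Q{\left(11 \right)} + 66 \cdot 85 = \left(60 - 264\right) + 66 \cdot 85 = \left(60 - 264\right) + 5610 = -204 + 5610 = 5406$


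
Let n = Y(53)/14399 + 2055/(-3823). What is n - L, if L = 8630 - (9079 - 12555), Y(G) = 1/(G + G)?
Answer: -70641912402319/5835021962 ≈ -12107.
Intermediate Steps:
Y(G) = 1/(2*G)
L = 12106 (L = 8630 - 1*(-3476) = 8630 + 3476 = 12106)
n = -3136530347/5835021962 (n = ((½)/53)/14399 + 2055/(-3823) = ((½)*(1/53))*(1/14399) + 2055*(-1/3823) = (1/106)*(1/14399) - 2055/3823 = 1/1526294 - 2055/3823 = -3136530347/5835021962 ≈ -0.53754)
n - L = -3136530347/5835021962 - 1*12106 = -3136530347/5835021962 - 12106 = -70641912402319/5835021962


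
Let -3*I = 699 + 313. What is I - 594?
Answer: -2794/3 ≈ -931.33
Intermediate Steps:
I = -1012/3 (I = -(699 + 313)/3 = -⅓*1012 = -1012/3 ≈ -337.33)
I - 594 = -1012/3 - 594 = -2794/3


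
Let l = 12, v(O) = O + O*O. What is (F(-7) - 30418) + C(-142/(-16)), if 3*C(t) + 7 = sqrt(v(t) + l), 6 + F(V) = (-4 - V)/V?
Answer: -638962/21 + sqrt(6377)/24 ≈ -30423.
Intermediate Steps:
v(O) = O + O**2
F(V) = -6 + (-4 - V)/V
C(t) = -7/3 + sqrt(12 + t*(1 + t))/3 (C(t) = -7/3 + sqrt(t*(1 + t) + 12)/3 = -7/3 + sqrt(12 + t*(1 + t))/3)
(F(-7) - 30418) + C(-142/(-16)) = ((-7 - 4/(-7)) - 30418) + (-7/3 + sqrt(12 + (-142/(-16))*(1 - 142/(-16)))/3) = ((-7 - 4*(-1/7)) - 30418) + (-7/3 + sqrt(12 + (-142*(-1/16))*(1 - 142*(-1/16)))/3) = ((-7 + 4/7) - 30418) + (-7/3 + sqrt(12 + 71*(1 + 71/8)/8)/3) = (-45/7 - 30418) + (-7/3 + sqrt(12 + (71/8)*(79/8))/3) = -212971/7 + (-7/3 + sqrt(12 + 5609/64)/3) = -212971/7 + (-7/3 + sqrt(6377/64)/3) = -212971/7 + (-7/3 + (sqrt(6377)/8)/3) = -212971/7 + (-7/3 + sqrt(6377)/24) = -638962/21 + sqrt(6377)/24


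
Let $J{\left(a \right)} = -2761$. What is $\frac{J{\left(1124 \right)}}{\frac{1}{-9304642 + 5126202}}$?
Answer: $11536672840$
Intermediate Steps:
$\frac{J{\left(1124 \right)}}{\frac{1}{-9304642 + 5126202}} = - \frac{2761}{\frac{1}{-9304642 + 5126202}} = - \frac{2761}{\frac{1}{-4178440}} = - \frac{2761}{- \frac{1}{4178440}} = \left(-2761\right) \left(-4178440\right) = 11536672840$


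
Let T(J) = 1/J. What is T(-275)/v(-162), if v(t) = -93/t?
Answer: -54/8525 ≈ -0.0063343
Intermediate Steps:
T(-275)/v(-162) = 1/((-275)*((-93/(-162)))) = -1/(275*((-93*(-1/162)))) = -1/(275*31/54) = -1/275*54/31 = -54/8525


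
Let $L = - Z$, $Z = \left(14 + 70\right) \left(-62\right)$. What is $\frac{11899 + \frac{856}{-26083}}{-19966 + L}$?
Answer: $- \frac{310360761}{384932914} \approx -0.80627$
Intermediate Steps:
$Z = -5208$ ($Z = 84 \left(-62\right) = -5208$)
$L = 5208$ ($L = \left(-1\right) \left(-5208\right) = 5208$)
$\frac{11899 + \frac{856}{-26083}}{-19966 + L} = \frac{11899 + \frac{856}{-26083}}{-19966 + 5208} = \frac{11899 + 856 \left(- \frac{1}{26083}\right)}{-14758} = \left(11899 - \frac{856}{26083}\right) \left(- \frac{1}{14758}\right) = \frac{310360761}{26083} \left(- \frac{1}{14758}\right) = - \frac{310360761}{384932914}$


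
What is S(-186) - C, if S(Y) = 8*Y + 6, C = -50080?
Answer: 48598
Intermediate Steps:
S(Y) = 6 + 8*Y
S(-186) - C = (6 + 8*(-186)) - 1*(-50080) = (6 - 1488) + 50080 = -1482 + 50080 = 48598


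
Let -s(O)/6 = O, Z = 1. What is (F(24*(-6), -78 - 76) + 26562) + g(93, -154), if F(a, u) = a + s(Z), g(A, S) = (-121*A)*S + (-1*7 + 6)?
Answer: 1759373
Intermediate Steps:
s(O) = -6*O
g(A, S) = -1 - 121*A*S (g(A, S) = -121*A*S + (-7 + 6) = -121*A*S - 1 = -1 - 121*A*S)
F(a, u) = -6 + a (F(a, u) = a - 6*1 = a - 6 = -6 + a)
(F(24*(-6), -78 - 76) + 26562) + g(93, -154) = ((-6 + 24*(-6)) + 26562) + (-1 - 121*93*(-154)) = ((-6 - 144) + 26562) + (-1 + 1732962) = (-150 + 26562) + 1732961 = 26412 + 1732961 = 1759373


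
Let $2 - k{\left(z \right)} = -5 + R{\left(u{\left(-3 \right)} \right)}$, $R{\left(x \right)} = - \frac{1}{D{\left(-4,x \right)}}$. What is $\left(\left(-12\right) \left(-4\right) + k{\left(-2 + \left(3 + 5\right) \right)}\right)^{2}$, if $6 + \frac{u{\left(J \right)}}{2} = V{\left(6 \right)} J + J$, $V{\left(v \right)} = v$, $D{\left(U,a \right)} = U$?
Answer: $\frac{47961}{16} \approx 2997.6$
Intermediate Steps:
$u{\left(J \right)} = -12 + 14 J$ ($u{\left(J \right)} = -12 + 2 \left(6 J + J\right) = -12 + 2 \cdot 7 J = -12 + 14 J$)
$R{\left(x \right)} = \frac{1}{4}$ ($R{\left(x \right)} = - \frac{1}{-4} = \left(-1\right) \left(- \frac{1}{4}\right) = \frac{1}{4}$)
$k{\left(z \right)} = \frac{27}{4}$ ($k{\left(z \right)} = 2 - \left(-5 + \frac{1}{4}\right) = 2 - - \frac{19}{4} = 2 + \frac{19}{4} = \frac{27}{4}$)
$\left(\left(-12\right) \left(-4\right) + k{\left(-2 + \left(3 + 5\right) \right)}\right)^{2} = \left(\left(-12\right) \left(-4\right) + \frac{27}{4}\right)^{2} = \left(48 + \frac{27}{4}\right)^{2} = \left(\frac{219}{4}\right)^{2} = \frac{47961}{16}$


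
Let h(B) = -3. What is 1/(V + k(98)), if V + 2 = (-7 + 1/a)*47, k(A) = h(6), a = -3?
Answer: -3/1049 ≈ -0.0028599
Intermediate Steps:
k(A) = -3
V = -1040/3 (V = -2 + (-7 + 1/(-3))*47 = -2 + (-7 - 1/3)*47 = -2 - 22/3*47 = -2 - 1034/3 = -1040/3 ≈ -346.67)
1/(V + k(98)) = 1/(-1040/3 - 3) = 1/(-1049/3) = -3/1049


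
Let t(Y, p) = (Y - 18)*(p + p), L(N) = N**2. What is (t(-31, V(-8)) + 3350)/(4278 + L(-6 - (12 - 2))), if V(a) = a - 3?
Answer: 2214/2267 ≈ 0.97662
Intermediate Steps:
V(a) = -3 + a
t(Y, p) = 2*p*(-18 + Y) (t(Y, p) = (-18 + Y)*(2*p) = 2*p*(-18 + Y))
(t(-31, V(-8)) + 3350)/(4278 + L(-6 - (12 - 2))) = (2*(-3 - 8)*(-18 - 31) + 3350)/(4278 + (-6 - (12 - 2))**2) = (2*(-11)*(-49) + 3350)/(4278 + (-6 - 1*10)**2) = (1078 + 3350)/(4278 + (-6 - 10)**2) = 4428/(4278 + (-16)**2) = 4428/(4278 + 256) = 4428/4534 = 4428*(1/4534) = 2214/2267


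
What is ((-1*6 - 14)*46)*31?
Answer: -28520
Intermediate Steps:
((-1*6 - 14)*46)*31 = ((-6 - 14)*46)*31 = -20*46*31 = -920*31 = -28520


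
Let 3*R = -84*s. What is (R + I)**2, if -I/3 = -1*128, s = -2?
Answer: 193600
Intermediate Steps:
I = 384 (I = -(-3)*128 = -3*(-128) = 384)
R = 56 (R = (-84*(-2))/3 = (1/3)*168 = 56)
(R + I)**2 = (56 + 384)**2 = 440**2 = 193600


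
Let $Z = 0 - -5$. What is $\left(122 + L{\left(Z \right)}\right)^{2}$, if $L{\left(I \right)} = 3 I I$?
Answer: $38809$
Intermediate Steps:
$Z = 5$ ($Z = 0 + 5 = 5$)
$L{\left(I \right)} = 3 I^{2}$
$\left(122 + L{\left(Z \right)}\right)^{2} = \left(122 + 3 \cdot 5^{2}\right)^{2} = \left(122 + 3 \cdot 25\right)^{2} = \left(122 + 75\right)^{2} = 197^{2} = 38809$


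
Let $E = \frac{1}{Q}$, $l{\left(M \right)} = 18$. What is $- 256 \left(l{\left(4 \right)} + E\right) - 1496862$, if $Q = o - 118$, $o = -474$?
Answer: $- \frac{55554374}{37} \approx -1.5015 \cdot 10^{6}$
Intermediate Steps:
$Q = -592$ ($Q = -474 - 118 = -592$)
$E = - \frac{1}{592}$ ($E = \frac{1}{-592} = - \frac{1}{592} \approx -0.0016892$)
$- 256 \left(l{\left(4 \right)} + E\right) - 1496862 = - 256 \left(18 - \frac{1}{592}\right) - 1496862 = \left(-256\right) \frac{10655}{592} - 1496862 = - \frac{170480}{37} - 1496862 = - \frac{55554374}{37}$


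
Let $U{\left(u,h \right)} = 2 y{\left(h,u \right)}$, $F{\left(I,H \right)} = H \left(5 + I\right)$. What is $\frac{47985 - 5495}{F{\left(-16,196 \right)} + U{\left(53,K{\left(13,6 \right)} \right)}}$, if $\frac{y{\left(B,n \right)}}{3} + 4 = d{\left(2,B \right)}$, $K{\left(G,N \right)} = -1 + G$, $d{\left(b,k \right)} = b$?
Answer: $- \frac{21245}{1084} \approx -19.599$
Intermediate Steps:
$y{\left(B,n \right)} = -6$ ($y{\left(B,n \right)} = -12 + 3 \cdot 2 = -12 + 6 = -6$)
$U{\left(u,h \right)} = -12$ ($U{\left(u,h \right)} = 2 \left(-6\right) = -12$)
$\frac{47985 - 5495}{F{\left(-16,196 \right)} + U{\left(53,K{\left(13,6 \right)} \right)}} = \frac{47985 - 5495}{196 \left(5 - 16\right) - 12} = \frac{42490}{196 \left(-11\right) - 12} = \frac{42490}{-2156 - 12} = \frac{42490}{-2168} = 42490 \left(- \frac{1}{2168}\right) = - \frac{21245}{1084}$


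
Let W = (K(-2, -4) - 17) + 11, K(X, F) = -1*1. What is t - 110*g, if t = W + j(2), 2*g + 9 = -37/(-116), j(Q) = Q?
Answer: 54805/116 ≈ 472.46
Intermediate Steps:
K(X, F) = -1
W = -7 (W = (-1 - 17) + 11 = -18 + 11 = -7)
g = -1007/232 (g = -9/2 + (-37/(-116))/2 = -9/2 + (-37*(-1/116))/2 = -9/2 + (½)*(37/116) = -9/2 + 37/232 = -1007/232 ≈ -4.3405)
t = -5 (t = -7 + 2 = -5)
t - 110*g = -5 - 110*(-1007/232) = -5 + 55385/116 = 54805/116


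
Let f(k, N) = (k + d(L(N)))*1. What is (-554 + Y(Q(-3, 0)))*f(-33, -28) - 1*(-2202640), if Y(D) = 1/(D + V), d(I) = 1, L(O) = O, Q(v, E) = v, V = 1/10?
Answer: 64390992/29 ≈ 2.2204e+6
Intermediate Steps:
V = ⅒ ≈ 0.10000
f(k, N) = 1 + k (f(k, N) = (k + 1)*1 = (1 + k)*1 = 1 + k)
Y(D) = 1/(⅒ + D) (Y(D) = 1/(D + ⅒) = 1/(⅒ + D))
(-554 + Y(Q(-3, 0)))*f(-33, -28) - 1*(-2202640) = (-554 + 10/(1 + 10*(-3)))*(1 - 33) - 1*(-2202640) = (-554 + 10/(1 - 30))*(-32) + 2202640 = (-554 + 10/(-29))*(-32) + 2202640 = (-554 + 10*(-1/29))*(-32) + 2202640 = (-554 - 10/29)*(-32) + 2202640 = -16076/29*(-32) + 2202640 = 514432/29 + 2202640 = 64390992/29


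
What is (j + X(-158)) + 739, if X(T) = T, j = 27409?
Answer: 27990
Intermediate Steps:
(j + X(-158)) + 739 = (27409 - 158) + 739 = 27251 + 739 = 27990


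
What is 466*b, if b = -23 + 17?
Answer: -2796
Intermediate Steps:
b = -6
466*b = 466*(-6) = -2796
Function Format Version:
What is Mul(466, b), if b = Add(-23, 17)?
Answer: -2796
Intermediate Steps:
b = -6
Mul(466, b) = Mul(466, -6) = -2796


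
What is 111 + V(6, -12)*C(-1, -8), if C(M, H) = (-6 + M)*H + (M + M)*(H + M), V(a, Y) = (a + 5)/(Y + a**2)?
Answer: 1739/12 ≈ 144.92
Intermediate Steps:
V(a, Y) = (5 + a)/(Y + a**2)
C(M, H) = H*(-6 + M) + 2*M*(H + M) (C(M, H) = H*(-6 + M) + (2*M)*(H + M) = H*(-6 + M) + 2*M*(H + M))
111 + V(6, -12)*C(-1, -8) = 111 + ((5 + 6)/(-12 + 6**2))*(-6*(-8) + 2*(-1)**2 + 3*(-8)*(-1)) = 111 + (11/(-12 + 36))*(48 + 2*1 + 24) = 111 + (11/24)*(48 + 2 + 24) = 111 + ((1/24)*11)*74 = 111 + (11/24)*74 = 111 + 407/12 = 1739/12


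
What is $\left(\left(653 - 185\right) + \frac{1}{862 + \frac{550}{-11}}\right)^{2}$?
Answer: $\frac{144412920289}{659344} \approx 2.1903 \cdot 10^{5}$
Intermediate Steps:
$\left(\left(653 - 185\right) + \frac{1}{862 + \frac{550}{-11}}\right)^{2} = \left(\left(653 - 185\right) + \frac{1}{862 + 550 \left(- \frac{1}{11}\right)}\right)^{2} = \left(468 + \frac{1}{862 - 50}\right)^{2} = \left(468 + \frac{1}{812}\right)^{2} = \left(\frac{380017}{812}\right)^{2} = \frac{144412920289}{659344}$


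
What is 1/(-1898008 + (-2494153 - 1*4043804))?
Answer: -1/8435965 ≈ -1.1854e-7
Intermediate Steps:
1/(-1898008 + (-2494153 - 1*4043804)) = 1/(-1898008 + (-2494153 - 4043804)) = 1/(-1898008 - 6537957) = 1/(-8435965) = -1/8435965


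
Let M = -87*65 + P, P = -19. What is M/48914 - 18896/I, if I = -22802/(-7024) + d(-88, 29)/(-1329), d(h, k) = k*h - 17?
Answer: -2157080536674565/591229803449 ≈ -3648.5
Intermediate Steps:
d(h, k) = -17 + h*k (d(h, k) = h*k - 17 = -17 + h*k)
I = 24174257/4667448 (I = -22802/(-7024) + (-17 - 88*29)/(-1329) = -22802*(-1/7024) + (-17 - 2552)*(-1/1329) = 11401/3512 - 2569*(-1/1329) = 11401/3512 + 2569/1329 = 24174257/4667448 ≈ 5.1793)
M = -5674 (M = -87*65 - 19 = -5655 - 19 = -5674)
M/48914 - 18896/I = -5674/48914 - 18896/24174257/4667448 = -5674*1/48914 - 18896*4667448/24174257 = -2837/24457 - 88196097408/24174257 = -2157080536674565/591229803449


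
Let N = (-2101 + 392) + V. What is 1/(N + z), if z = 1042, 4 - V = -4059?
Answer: 1/3396 ≈ 0.00029446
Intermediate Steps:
V = 4063 (V = 4 - 1*(-4059) = 4 + 4059 = 4063)
N = 2354 (N = (-2101 + 392) + 4063 = -1709 + 4063 = 2354)
1/(N + z) = 1/(2354 + 1042) = 1/3396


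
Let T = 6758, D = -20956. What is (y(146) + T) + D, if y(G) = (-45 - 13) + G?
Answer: -14110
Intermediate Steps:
y(G) = -58 + G
(y(146) + T) + D = ((-58 + 146) + 6758) - 20956 = (88 + 6758) - 20956 = 6846 - 20956 = -14110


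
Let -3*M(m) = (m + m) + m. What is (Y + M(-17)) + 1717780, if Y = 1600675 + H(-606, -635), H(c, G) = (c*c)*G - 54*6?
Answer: -229876712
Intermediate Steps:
M(m) = -m (M(m) = -((m + m) + m)/3 = -(2*m + m)/3 = -m)
H(c, G) = -324 + G*c² (H(c, G) = c²*G - 324 = G*c² - 324 = -324 + G*c²)
Y = -231594509 (Y = 1600675 + (-324 - 635*(-606)²) = 1600675 + (-324 - 635*367236) = 1600675 + (-324 - 233194860) = 1600675 - 233195184 = -231594509)
(Y + M(-17)) + 1717780 = (-231594509 - 1*(-17)) + 1717780 = (-231594509 + 17) + 1717780 = -231594492 + 1717780 = -229876712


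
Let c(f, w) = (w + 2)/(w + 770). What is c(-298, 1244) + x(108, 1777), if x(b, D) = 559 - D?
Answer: -1225903/1007 ≈ -1217.4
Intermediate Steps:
c(f, w) = (2 + w)/(770 + w)
c(-298, 1244) + x(108, 1777) = (2 + 1244)/(770 + 1244) + (559 - 1*1777) = 1246/2014 + (559 - 1777) = (1/2014)*1246 - 1218 = 623/1007 - 1218 = -1225903/1007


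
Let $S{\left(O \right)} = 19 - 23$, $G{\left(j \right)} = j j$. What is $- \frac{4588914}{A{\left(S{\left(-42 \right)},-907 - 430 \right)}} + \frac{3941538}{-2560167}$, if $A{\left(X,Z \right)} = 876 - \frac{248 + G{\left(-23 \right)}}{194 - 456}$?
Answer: $- \frac{342109430474182}{65508699807} \approx -5222.4$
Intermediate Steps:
$G{\left(j \right)} = j^{2}$
$S{\left(O \right)} = -4$
$A{\left(X,Z \right)} = \frac{230289}{262}$ ($A{\left(X,Z \right)} = 876 - \frac{248 + \left(-23\right)^{2}}{194 - 456} = 876 - \frac{248 + 529}{-262} = 876 - 777 \left(- \frac{1}{262}\right) = 876 - - \frac{777}{262} = 876 + \frac{777}{262} = \frac{230289}{262}$)
$- \frac{4588914}{A{\left(S{\left(-42 \right)},-907 - 430 \right)}} + \frac{3941538}{-2560167} = - \frac{4588914}{\frac{230289}{262}} + \frac{3941538}{-2560167} = \left(-4588914\right) \frac{262}{230289} + 3941538 \left(- \frac{1}{2560167}\right) = - \frac{400765156}{76763} - \frac{1313846}{853389} = - \frac{342109430474182}{65508699807}$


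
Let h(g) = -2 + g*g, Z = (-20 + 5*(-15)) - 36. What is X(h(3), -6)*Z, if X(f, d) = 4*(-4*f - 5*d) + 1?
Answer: -1179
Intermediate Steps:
Z = -131 (Z = (-20 - 75) - 36 = -95 - 36 = -131)
h(g) = -2 + g²
X(f, d) = 1 - 20*d - 16*f (X(f, d) = 4*(-5*d - 4*f) + 1 = (-20*d - 16*f) + 1 = 1 - 20*d - 16*f)
X(h(3), -6)*Z = (1 - 20*(-6) - 16*(-2 + 3²))*(-131) = (1 + 120 - 16*(-2 + 9))*(-131) = (1 + 120 - 16*7)*(-131) = (1 + 120 - 112)*(-131) = 9*(-131) = -1179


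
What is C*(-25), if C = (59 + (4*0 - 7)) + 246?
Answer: -7450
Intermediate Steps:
C = 298 (C = (59 + (0 - 7)) + 246 = (59 - 7) + 246 = 52 + 246 = 298)
C*(-25) = 298*(-25) = -7450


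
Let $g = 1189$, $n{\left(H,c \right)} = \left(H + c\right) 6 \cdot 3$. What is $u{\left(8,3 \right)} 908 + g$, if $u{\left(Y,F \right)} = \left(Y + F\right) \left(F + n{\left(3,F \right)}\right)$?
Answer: $1109857$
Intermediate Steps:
$n{\left(H,c \right)} = 18 H + 18 c$ ($n{\left(H,c \right)} = \left(6 H + 6 c\right) 3 = 18 H + 18 c$)
$u{\left(Y,F \right)} = \left(54 + 19 F\right) \left(F + Y\right)$ ($u{\left(Y,F \right)} = \left(Y + F\right) \left(F + \left(18 \cdot 3 + 18 F\right)\right) = \left(F + Y\right) \left(F + \left(54 + 18 F\right)\right) = \left(F + Y\right) \left(54 + 19 F\right) = \left(54 + 19 F\right) \left(F + Y\right)$)
$u{\left(8,3 \right)} 908 + g = \left(19 \cdot 3^{2} + 54 \cdot 3 + 54 \cdot 8 + 19 \cdot 3 \cdot 8\right) 908 + 1189 = \left(19 \cdot 9 + 162 + 432 + 456\right) 908 + 1189 = \left(171 + 162 + 432 + 456\right) 908 + 1189 = 1221 \cdot 908 + 1189 = 1108668 + 1189 = 1109857$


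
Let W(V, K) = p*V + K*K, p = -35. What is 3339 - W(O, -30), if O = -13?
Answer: 1984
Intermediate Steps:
W(V, K) = K**2 - 35*V (W(V, K) = -35*V + K*K = -35*V + K**2 = K**2 - 35*V)
3339 - W(O, -30) = 3339 - ((-30)**2 - 35*(-13)) = 3339 - (900 + 455) = 3339 - 1*1355 = 3339 - 1355 = 1984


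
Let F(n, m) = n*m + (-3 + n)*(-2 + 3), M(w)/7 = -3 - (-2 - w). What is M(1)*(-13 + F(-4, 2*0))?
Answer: 0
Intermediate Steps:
M(w) = -7 + 7*w (M(w) = 7*(-3 - (-2 - w)) = 7*(-3 + (2 + w)) = 7*(-1 + w) = -7 + 7*w)
F(n, m) = -3 + n + m*n (F(n, m) = m*n + (-3 + n)*1 = m*n + (-3 + n) = -3 + n + m*n)
M(1)*(-13 + F(-4, 2*0)) = (-7 + 7*1)*(-13 + (-3 - 4 + (2*0)*(-4))) = (-7 + 7)*(-13 + (-3 - 4 + 0*(-4))) = 0*(-13 + (-3 - 4 + 0)) = 0*(-13 - 7) = 0*(-20) = 0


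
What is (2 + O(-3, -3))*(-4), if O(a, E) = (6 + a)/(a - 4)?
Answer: -44/7 ≈ -6.2857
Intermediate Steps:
O(a, E) = (6 + a)/(-4 + a)
(2 + O(-3, -3))*(-4) = (2 + (6 - 3)/(-4 - 3))*(-4) = (2 + 3/(-7))*(-4) = (2 - 1/7*3)*(-4) = (2 - 3/7)*(-4) = (11/7)*(-4) = -44/7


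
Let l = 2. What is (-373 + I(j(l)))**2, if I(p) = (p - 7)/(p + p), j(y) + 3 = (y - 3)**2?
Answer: 2199289/16 ≈ 1.3746e+5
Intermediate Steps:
j(y) = -3 + (-3 + y)**2 (j(y) = -3 + (y - 3)**2 = -3 + (-3 + y)**2)
I(p) = (-7 + p)/(2*p) (I(p) = (-7 + p)/((2*p)) = (-7 + p)*(1/(2*p)) = (-7 + p)/(2*p))
(-373 + I(j(l)))**2 = (-373 + (-7 + (-3 + (-3 + 2)**2))/(2*(-3 + (-3 + 2)**2)))**2 = (-373 + (-7 + (-3 + (-1)**2))/(2*(-3 + (-1)**2)))**2 = (-373 + (-7 + (-3 + 1))/(2*(-3 + 1)))**2 = (-373 + (1/2)*(-7 - 2)/(-2))**2 = (-373 + (1/2)*(-1/2)*(-9))**2 = (-373 + 9/4)**2 = (-1483/4)**2 = 2199289/16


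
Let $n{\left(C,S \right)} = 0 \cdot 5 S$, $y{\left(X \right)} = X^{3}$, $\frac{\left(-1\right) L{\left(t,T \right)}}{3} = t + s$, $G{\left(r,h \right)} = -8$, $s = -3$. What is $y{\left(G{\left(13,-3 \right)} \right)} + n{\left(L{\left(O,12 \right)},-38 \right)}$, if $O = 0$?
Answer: $-512$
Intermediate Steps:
$L{\left(t,T \right)} = 9 - 3 t$ ($L{\left(t,T \right)} = - 3 \left(t - 3\right) = - 3 \left(-3 + t\right) = 9 - 3 t$)
$n{\left(C,S \right)} = 0$ ($n{\left(C,S \right)} = 0 S = 0$)
$y{\left(G{\left(13,-3 \right)} \right)} + n{\left(L{\left(O,12 \right)},-38 \right)} = \left(-8\right)^{3} + 0 = -512 + 0 = -512$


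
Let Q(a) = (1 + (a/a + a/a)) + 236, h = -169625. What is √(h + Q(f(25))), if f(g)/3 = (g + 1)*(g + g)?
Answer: I*√169386 ≈ 411.57*I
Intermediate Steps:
f(g) = 6*g*(1 + g) (f(g) = 3*((g + 1)*(g + g)) = 3*((1 + g)*(2*g)) = 3*(2*g*(1 + g)) = 6*g*(1 + g))
Q(a) = 239 (Q(a) = (1 + (1 + 1)) + 236 = (1 + 2) + 236 = 3 + 236 = 239)
√(h + Q(f(25))) = √(-169625 + 239) = √(-169386) = I*√169386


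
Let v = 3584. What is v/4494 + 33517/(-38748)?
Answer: -279823/4146036 ≈ -0.067492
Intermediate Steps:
v/4494 + 33517/(-38748) = 3584/4494 + 33517/(-38748) = 3584*(1/4494) + 33517*(-1/38748) = 256/321 - 33517/38748 = -279823/4146036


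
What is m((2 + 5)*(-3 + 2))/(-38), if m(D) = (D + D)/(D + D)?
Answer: -1/38 ≈ -0.026316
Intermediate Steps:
m(D) = 1 (m(D) = (2*D)/((2*D)) = (2*D)*(1/(2*D)) = 1)
m((2 + 5)*(-3 + 2))/(-38) = 1/(-38) = -1/38*1 = -1/38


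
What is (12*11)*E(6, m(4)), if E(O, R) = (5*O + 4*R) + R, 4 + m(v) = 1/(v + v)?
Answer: 2805/2 ≈ 1402.5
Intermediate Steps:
m(v) = -4 + 1/(2*v) (m(v) = -4 + 1/(v + v) = -4 + 1/(2*v))
E(O, R) = 5*O + 5*R (E(O, R) = (4*R + 5*O) + R = 5*O + 5*R)
(12*11)*E(6, m(4)) = (12*11)*(5*6 + 5*(-4 + (½)/4)) = 132*(30 + 5*(-4 + (½)*(¼))) = 132*(30 + 5*(-4 + ⅛)) = 132*(30 + 5*(-31/8)) = 132*(30 - 155/8) = 132*(85/8) = 2805/2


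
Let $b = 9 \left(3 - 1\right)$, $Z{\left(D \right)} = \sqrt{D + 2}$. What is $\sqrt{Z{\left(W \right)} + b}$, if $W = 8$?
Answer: $\sqrt{18 + \sqrt{10}} \approx 4.6003$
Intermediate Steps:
$Z{\left(D \right)} = \sqrt{2 + D}$
$b = 18$ ($b = 9 \cdot 2 = 18$)
$\sqrt{Z{\left(W \right)} + b} = \sqrt{\sqrt{2 + 8} + 18} = \sqrt{\sqrt{10} + 18} = \sqrt{18 + \sqrt{10}}$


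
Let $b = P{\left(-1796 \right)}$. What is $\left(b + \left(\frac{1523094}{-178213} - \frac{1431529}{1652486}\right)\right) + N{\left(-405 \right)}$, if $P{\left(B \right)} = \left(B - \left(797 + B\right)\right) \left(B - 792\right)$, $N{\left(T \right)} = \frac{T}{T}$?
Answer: $\frac{55221132203825055}{26772226138} \approx 2.0626 \cdot 10^{6}$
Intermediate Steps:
$N{\left(T \right)} = 1$
$P{\left(B \right)} = 631224 - 797 B$ ($P{\left(B \right)} = - 797 \left(-792 + B\right) = 631224 - 797 B$)
$b = 2062636$ ($b = 631224 - -1431412 = 631224 + 1431412 = 2062636$)
$\left(b + \left(\frac{1523094}{-178213} - \frac{1431529}{1652486}\right)\right) + N{\left(-405 \right)} = \left(2062636 + \left(\frac{1523094}{-178213} - \frac{1431529}{1652486}\right)\right) + 1 = \left(2062636 + \left(1523094 \left(- \frac{1}{178213}\right) - \frac{130139}{150226}\right)\right) + 1 = \left(2062636 - \frac{252000780851}{26772226138}\right) + 1 = \frac{55221105431598917}{26772226138} + 1 = \frac{55221132203825055}{26772226138}$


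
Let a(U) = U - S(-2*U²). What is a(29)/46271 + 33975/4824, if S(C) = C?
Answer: 175590121/24801256 ≈ 7.0799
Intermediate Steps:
a(U) = U + 2*U² (a(U) = U - (-2)*U² = U + 2*U²)
a(29)/46271 + 33975/4824 = (29*(1 + 2*29))/46271 + 33975/4824 = (29*(1 + 58))*(1/46271) + 33975*(1/4824) = (29*59)*(1/46271) + 3775/536 = 1711*(1/46271) + 3775/536 = 1711/46271 + 3775/536 = 175590121/24801256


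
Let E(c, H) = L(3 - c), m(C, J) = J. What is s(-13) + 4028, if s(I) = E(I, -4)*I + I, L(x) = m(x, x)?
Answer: 3807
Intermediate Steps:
L(x) = x
E(c, H) = 3 - c
s(I) = I + I*(3 - I) (s(I) = (3 - I)*I + I = I*(3 - I) + I = I + I*(3 - I))
s(-13) + 4028 = -13*(4 - 1*(-13)) + 4028 = -13*(4 + 13) + 4028 = -13*17 + 4028 = -221 + 4028 = 3807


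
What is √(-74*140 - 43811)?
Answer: 3*I*√6019 ≈ 232.75*I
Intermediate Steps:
√(-74*140 - 43811) = √(-10360 - 43811) = √(-54171) = 3*I*√6019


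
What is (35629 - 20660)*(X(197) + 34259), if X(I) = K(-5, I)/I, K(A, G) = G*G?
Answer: 515771864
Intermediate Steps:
K(A, G) = G²
X(I) = I (X(I) = I²/I = I)
(35629 - 20660)*(X(197) + 34259) = (35629 - 20660)*(197 + 34259) = 14969*34456 = 515771864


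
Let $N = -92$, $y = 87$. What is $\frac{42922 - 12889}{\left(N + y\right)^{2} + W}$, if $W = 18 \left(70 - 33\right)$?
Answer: $\frac{30033}{691} \approx 43.463$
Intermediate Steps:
$W = 666$ ($W = 18 \cdot 37 = 666$)
$\frac{42922 - 12889}{\left(N + y\right)^{2} + W} = \frac{42922 - 12889}{\left(-92 + 87\right)^{2} + 666} = \frac{30033}{\left(-5\right)^{2} + 666} = \frac{30033}{25 + 666} = \frac{30033}{691}$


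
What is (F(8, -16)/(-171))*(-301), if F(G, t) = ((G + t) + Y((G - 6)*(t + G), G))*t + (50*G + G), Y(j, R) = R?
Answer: 40936/57 ≈ 718.18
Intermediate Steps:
F(G, t) = 51*G + t*(t + 2*G) (F(G, t) = ((G + t) + G)*t + (50*G + G) = (t + 2*G)*t + 51*G = t*(t + 2*G) + 51*G = 51*G + t*(t + 2*G))
(F(8, -16)/(-171))*(-301) = (((-16)² + 51*8 + 2*8*(-16))/(-171))*(-301) = ((256 + 408 - 256)*(-1/171))*(-301) = (408*(-1/171))*(-301) = -136/57*(-301) = 40936/57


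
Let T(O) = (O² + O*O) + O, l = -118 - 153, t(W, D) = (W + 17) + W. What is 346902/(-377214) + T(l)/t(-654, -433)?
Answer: -9291928706/81163879 ≈ -114.48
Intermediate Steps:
t(W, D) = 17 + 2*W (t(W, D) = (17 + W) + W = 17 + 2*W)
l = -271
T(O) = O + 2*O² (T(O) = (O² + O²) + O = 2*O² + O = O + 2*O²)
346902/(-377214) + T(l)/t(-654, -433) = 346902/(-377214) + (-271*(1 + 2*(-271)))/(17 + 2*(-654)) = 346902*(-1/377214) + (-271*(1 - 542))/(17 - 1308) = -57817/62869 - 271*(-541)/(-1291) = -57817/62869 + 146611*(-1/1291) = -57817/62869 - 146611/1291 = -9291928706/81163879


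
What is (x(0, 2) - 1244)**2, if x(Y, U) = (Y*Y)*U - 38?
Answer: 1643524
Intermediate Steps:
x(Y, U) = -38 + U*Y**2 (x(Y, U) = Y**2*U - 38 = U*Y**2 - 38 = -38 + U*Y**2)
(x(0, 2) - 1244)**2 = ((-38 + 2*0**2) - 1244)**2 = ((-38 + 2*0) - 1244)**2 = ((-38 + 0) - 1244)**2 = (-38 - 1244)**2 = (-1282)**2 = 1643524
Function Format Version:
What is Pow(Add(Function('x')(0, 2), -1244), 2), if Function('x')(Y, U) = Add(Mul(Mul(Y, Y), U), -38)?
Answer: 1643524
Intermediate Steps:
Function('x')(Y, U) = Add(-38, Mul(U, Pow(Y, 2))) (Function('x')(Y, U) = Add(Mul(Pow(Y, 2), U), -38) = Add(Mul(U, Pow(Y, 2)), -38) = Add(-38, Mul(U, Pow(Y, 2))))
Pow(Add(Function('x')(0, 2), -1244), 2) = Pow(Add(Add(-38, Mul(2, Pow(0, 2))), -1244), 2) = Pow(Add(Add(-38, Mul(2, 0)), -1244), 2) = Pow(Add(Add(-38, 0), -1244), 2) = Pow(Add(-38, -1244), 2) = Pow(-1282, 2) = 1643524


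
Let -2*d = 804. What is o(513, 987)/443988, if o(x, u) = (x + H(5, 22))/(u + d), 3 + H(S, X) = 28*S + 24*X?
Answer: 589/129866490 ≈ 4.5354e-6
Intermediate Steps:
d = -402 (d = -1/2*804 = -402)
H(S, X) = -3 + 24*X + 28*S (H(S, X) = -3 + (28*S + 24*X) = -3 + (24*X + 28*S) = -3 + 24*X + 28*S)
o(x, u) = (665 + x)/(-402 + u) (o(x, u) = (x + (-3 + 24*22 + 28*5))/(u - 402) = (x + (-3 + 528 + 140))/(-402 + u) = (x + 665)/(-402 + u) = (665 + x)/(-402 + u))
o(513, 987)/443988 = ((665 + 513)/(-402 + 987))/443988 = (1178/585)*(1/443988) = 589/129866490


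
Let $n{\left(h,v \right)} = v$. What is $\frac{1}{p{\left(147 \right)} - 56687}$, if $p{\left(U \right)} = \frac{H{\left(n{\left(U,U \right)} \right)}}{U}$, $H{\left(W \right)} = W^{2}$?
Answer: $- \frac{1}{56540} \approx -1.7687 \cdot 10^{-5}$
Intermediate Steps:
$p{\left(U \right)} = U$ ($p{\left(U \right)} = \frac{U^{2}}{U} = U$)
$\frac{1}{p{\left(147 \right)} - 56687} = \frac{1}{147 - 56687} = \frac{1}{-56540} = - \frac{1}{56540}$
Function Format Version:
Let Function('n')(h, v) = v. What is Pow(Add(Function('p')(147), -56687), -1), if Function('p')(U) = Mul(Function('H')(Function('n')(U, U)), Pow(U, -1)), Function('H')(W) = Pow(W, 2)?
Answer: Rational(-1, 56540) ≈ -1.7687e-5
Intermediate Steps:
Function('p')(U) = U (Function('p')(U) = Mul(Pow(U, 2), Pow(U, -1)) = U)
Pow(Add(Function('p')(147), -56687), -1) = Pow(Add(147, -56687), -1) = Pow(-56540, -1) = Rational(-1, 56540)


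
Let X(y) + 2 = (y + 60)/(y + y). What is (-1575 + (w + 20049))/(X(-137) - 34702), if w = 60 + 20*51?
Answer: -5357796/9508819 ≈ -0.56346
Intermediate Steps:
w = 1080 (w = 60 + 1020 = 1080)
X(y) = -2 + (60 + y)/(2*y) (X(y) = -2 + (y + 60)/(y + y) = -2 + (60 + y)/((2*y)) = -2 + (60 + y)*(1/(2*y)) = -2 + (60 + y)/(2*y))
(-1575 + (w + 20049))/(X(-137) - 34702) = (-1575 + (1080 + 20049))/((-3/2 + 30/(-137)) - 34702) = (-1575 + 21129)/((-3/2 + 30*(-1/137)) - 34702) = 19554/((-3/2 - 30/137) - 34702) = 19554/(-471/274 - 34702) = 19554/(-9508819/274) = 19554*(-274/9508819) = -5357796/9508819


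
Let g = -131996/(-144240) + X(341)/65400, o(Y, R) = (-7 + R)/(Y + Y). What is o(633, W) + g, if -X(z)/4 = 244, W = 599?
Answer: 5671902637/4146719700 ≈ 1.3678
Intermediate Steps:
X(z) = -976 (X(z) = -4*244 = -976)
o(Y, R) = (-7 + R)/(2*Y) (o(Y, R) = (-7 + R)/((2*Y)) = (-7 + R)*(1/(2*Y)) = (-7 + R)/(2*Y))
g = 17691167/19652700 (g = -131996/(-144240) - 976/65400 = -131996*(-1/144240) - 976*1/65400 = 32999/36060 - 122/8175 = 17691167/19652700 ≈ 0.90019)
o(633, W) + g = (1/2)*(-7 + 599)/633 + 17691167/19652700 = (1/2)*(1/633)*592 + 17691167/19652700 = 296/633 + 17691167/19652700 = 5671902637/4146719700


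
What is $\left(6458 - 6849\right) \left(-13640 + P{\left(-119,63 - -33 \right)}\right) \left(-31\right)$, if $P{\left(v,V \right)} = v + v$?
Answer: $-168215238$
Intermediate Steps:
$P{\left(v,V \right)} = 2 v$
$\left(6458 - 6849\right) \left(-13640 + P{\left(-119,63 - -33 \right)}\right) \left(-31\right) = \left(6458 - 6849\right) \left(-13640 + 2 \left(-119\right)\right) \left(-31\right) = - 391 \left(-13640 - 238\right) \left(-31\right) = \left(-391\right) \left(-13878\right) \left(-31\right) = 5426298 \left(-31\right) = -168215238$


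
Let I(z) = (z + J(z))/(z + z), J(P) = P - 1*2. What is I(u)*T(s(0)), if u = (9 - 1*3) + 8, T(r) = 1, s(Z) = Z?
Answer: 13/14 ≈ 0.92857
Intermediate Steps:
J(P) = -2 + P (J(P) = P - 2 = -2 + P)
u = 14 (u = (9 - 3) + 8 = 6 + 8 = 14)
I(z) = (-2 + 2*z)/(2*z) (I(z) = (z + (-2 + z))/(z + z) = (-2 + 2*z)/((2*z)) = (-2 + 2*z)*(1/(2*z)) = (-2 + 2*z)/(2*z))
I(u)*T(s(0)) = ((-1 + 14)/14)*1 = ((1/14)*13)*1 = (13/14)*1 = 13/14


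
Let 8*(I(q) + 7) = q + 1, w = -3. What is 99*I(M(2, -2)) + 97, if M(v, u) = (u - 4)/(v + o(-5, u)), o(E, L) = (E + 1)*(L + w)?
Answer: -587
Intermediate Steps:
o(E, L) = (1 + E)*(-3 + L) (o(E, L) = (E + 1)*(L - 3) = (1 + E)*(-3 + L))
M(v, u) = (-4 + u)/(12 + v - 4*u) (M(v, u) = (u - 4)/(v + (-3 + u - 3*(-5) - 5*u)) = (-4 + u)/(v + (-3 + u + 15 - 5*u)) = (-4 + u)/(v + (12 - 4*u)) = (-4 + u)/(12 + v - 4*u))
I(q) = -55/8 + q/8 (I(q) = -7 + (q + 1)/8 = -7 + (1 + q)/8 = -7 + (1/8 + q/8) = -55/8 + q/8)
99*I(M(2, -2)) + 97 = 99*(-55/8 + ((-4 - 2)/(12 + 2 - 4*(-2)))/8) + 97 = 99*(-55/8 + (-6/(12 + 2 + 8))/8) + 97 = 99*(-55/8 + (-6/22)/8) + 97 = 99*(-55/8 + ((1/22)*(-6))/8) + 97 = 99*(-55/8 + (1/8)*(-3/11)) + 97 = 99*(-55/8 - 3/88) + 97 = 99*(-76/11) + 97 = -684 + 97 = -587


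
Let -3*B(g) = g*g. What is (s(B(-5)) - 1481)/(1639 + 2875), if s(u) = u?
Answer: -2234/6771 ≈ -0.32994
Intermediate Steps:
B(g) = -g²/3 (B(g) = -g*g/3 = -g²/3)
(s(B(-5)) - 1481)/(1639 + 2875) = (-⅓*(-5)² - 1481)/(1639 + 2875) = (-⅓*25 - 1481)/4514 = (-25/3 - 1481)*(1/4514) = -4468/3*1/4514 = -2234/6771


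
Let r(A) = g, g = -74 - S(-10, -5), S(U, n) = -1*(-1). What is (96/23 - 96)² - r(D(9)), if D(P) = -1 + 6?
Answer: 4500219/529 ≈ 8507.0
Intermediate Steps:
S(U, n) = 1
D(P) = 5
g = -75 (g = -74 - 1*1 = -74 - 1 = -75)
r(A) = -75
(96/23 - 96)² - r(D(9)) = (96/23 - 96)² - 1*(-75) = (96*(1/23) - 96)² + 75 = (96/23 - 96)² + 75 = (-2112/23)² + 75 = 4460544/529 + 75 = 4500219/529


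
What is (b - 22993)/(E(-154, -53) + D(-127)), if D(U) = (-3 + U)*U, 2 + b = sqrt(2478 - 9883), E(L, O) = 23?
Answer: -2555/1837 + I*sqrt(7405)/16533 ≈ -1.3909 + 0.0052049*I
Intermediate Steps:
b = -2 + I*sqrt(7405) (b = -2 + sqrt(2478 - 9883) = -2 + sqrt(-7405) = -2 + I*sqrt(7405) ≈ -2.0 + 86.052*I)
D(U) = U*(-3 + U)
(b - 22993)/(E(-154, -53) + D(-127)) = ((-2 + I*sqrt(7405)) - 22993)/(23 - 127*(-3 - 127)) = (-22995 + I*sqrt(7405))/(23 - 127*(-130)) = (-22995 + I*sqrt(7405))/(23 + 16510) = (-22995 + I*sqrt(7405))/16533 = (-22995 + I*sqrt(7405))*(1/16533) = -2555/1837 + I*sqrt(7405)/16533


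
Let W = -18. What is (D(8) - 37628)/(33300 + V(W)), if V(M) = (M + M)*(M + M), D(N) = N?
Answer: -1045/961 ≈ -1.0874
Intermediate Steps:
V(M) = 4*M² (V(M) = (2*M)*(2*M) = 4*M²)
(D(8) - 37628)/(33300 + V(W)) = (8 - 37628)/(33300 + 4*(-18)²) = -37620/(33300 + 4*324) = -37620/(33300 + 1296) = -37620/34596 = -37620*1/34596 = -1045/961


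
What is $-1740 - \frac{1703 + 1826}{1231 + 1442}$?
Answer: $- \frac{4654549}{2673} \approx -1741.3$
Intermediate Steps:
$-1740 - \frac{1703 + 1826}{1231 + 1442} = -1740 - \frac{3529}{2673} = - \frac{4654549}{2673}$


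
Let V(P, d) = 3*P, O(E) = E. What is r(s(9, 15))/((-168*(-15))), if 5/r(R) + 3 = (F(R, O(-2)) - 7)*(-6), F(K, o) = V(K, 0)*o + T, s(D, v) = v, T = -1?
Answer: 1/294840 ≈ 3.3917e-6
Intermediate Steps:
F(K, o) = -1 + 3*K*o (F(K, o) = (3*K)*o - 1 = 3*K*o - 1 = -1 + 3*K*o)
r(R) = 5/(45 + 36*R) (r(R) = 5/(-3 + ((-1 + 3*R*(-2)) - 7)*(-6)) = 5/(-3 + ((-1 - 6*R) - 7)*(-6)) = 5/(-3 + (-8 - 6*R)*(-6)) = 5/(-3 + (48 + 36*R)) = 5/(45 + 36*R))
r(s(9, 15))/((-168*(-15))) = (5/(9*(5 + 4*15)))/((-168*(-15))) = (5/(9*(5 + 60)))/2520 = ((5/9)/65)*(1/2520) = ((5/9)*(1/65))*(1/2520) = (1/117)*(1/2520) = 1/294840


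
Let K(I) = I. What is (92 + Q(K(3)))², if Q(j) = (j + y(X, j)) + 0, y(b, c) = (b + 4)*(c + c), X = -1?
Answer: 12769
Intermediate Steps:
y(b, c) = 2*c*(4 + b) (y(b, c) = (4 + b)*(2*c) = 2*c*(4 + b))
Q(j) = 7*j (Q(j) = (j + 2*j*(4 - 1)) + 0 = (j + 2*j*3) + 0 = (j + 6*j) + 0 = 7*j + 0 = 7*j)
(92 + Q(K(3)))² = (92 + 7*3)² = (92 + 21)² = 113² = 12769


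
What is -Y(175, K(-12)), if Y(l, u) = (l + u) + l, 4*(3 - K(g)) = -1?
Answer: -1413/4 ≈ -353.25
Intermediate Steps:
K(g) = 13/4 (K(g) = 3 - ¼*(-1) = 3 + ¼ = 13/4)
Y(l, u) = u + 2*l
-Y(175, K(-12)) = -(13/4 + 2*175) = -(13/4 + 350) = -1*1413/4 = -1413/4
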